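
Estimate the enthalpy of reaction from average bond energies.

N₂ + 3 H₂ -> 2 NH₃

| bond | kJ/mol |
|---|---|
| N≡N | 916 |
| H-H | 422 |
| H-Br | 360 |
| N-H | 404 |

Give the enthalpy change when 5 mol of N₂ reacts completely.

Bonds broken (reactants):
  H-H: 3 × 422 = 1266
  N≡N: 1 × 916 = 916
  Σ(broken) = 2182 kJ
Bonds formed (products):
  N-H: 6 × 404 = 2424
  Σ(formed) = 2424 kJ
ΔH = Σ(broken) − Σ(formed) = 2182 − 2424 = −242 kJ
For 5× the reaction as written: 5 × (−242) = −1210 kJ

ΔH = −1210 kJ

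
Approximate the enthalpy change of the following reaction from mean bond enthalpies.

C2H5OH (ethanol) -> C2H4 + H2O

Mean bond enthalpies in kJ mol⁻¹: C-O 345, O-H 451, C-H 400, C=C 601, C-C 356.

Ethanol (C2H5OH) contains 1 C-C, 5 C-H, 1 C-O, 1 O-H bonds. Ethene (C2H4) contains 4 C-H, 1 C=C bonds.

Bonds broken (reactants):
  C-C: 1 × 356 = 356
  C-H: 5 × 400 = 2000
  C-O: 1 × 345 = 345
  O-H: 1 × 451 = 451
  Σ(broken) = 3152 kJ
Bonds formed (products):
  C-H: 4 × 400 = 1600
  C=C: 1 × 601 = 601
  O-H: 2 × 451 = 902
  Σ(formed) = 3103 kJ
ΔH = Σ(broken) − Σ(formed) = 3152 − 3103 = +49 kJ

ΔH ≈ +49 kJ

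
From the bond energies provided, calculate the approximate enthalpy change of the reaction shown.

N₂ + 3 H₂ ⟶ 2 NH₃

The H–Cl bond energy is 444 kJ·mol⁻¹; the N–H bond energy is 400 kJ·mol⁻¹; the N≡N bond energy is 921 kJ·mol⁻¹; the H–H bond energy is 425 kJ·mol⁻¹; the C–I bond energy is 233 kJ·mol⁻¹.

ΔH ≈ −204 kJ

Bonds broken (reactants):
  H–H: 3 × 425 = 1275
  N≡N: 1 × 921 = 921
  Σ(broken) = 2196 kJ
Bonds formed (products):
  N–H: 6 × 400 = 2400
  Σ(formed) = 2400 kJ
ΔH = Σ(broken) − Σ(formed) = 2196 − 2400 = −204 kJ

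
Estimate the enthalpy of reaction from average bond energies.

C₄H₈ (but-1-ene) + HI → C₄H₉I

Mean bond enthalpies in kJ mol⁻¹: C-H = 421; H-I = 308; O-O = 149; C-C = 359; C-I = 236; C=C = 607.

ΔH ≈ −101 kJ

Bonds broken (reactants):
  C-C: 2 × 359 = 718
  C-H: 8 × 421 = 3368
  C=C: 1 × 607 = 607
  H-I: 1 × 308 = 308
  Σ(broken) = 5001 kJ
Bonds formed (products):
  C-C: 3 × 359 = 1077
  C-H: 9 × 421 = 3789
  C-I: 1 × 236 = 236
  Σ(formed) = 5102 kJ
ΔH = Σ(broken) − Σ(formed) = 5001 − 5102 = −101 kJ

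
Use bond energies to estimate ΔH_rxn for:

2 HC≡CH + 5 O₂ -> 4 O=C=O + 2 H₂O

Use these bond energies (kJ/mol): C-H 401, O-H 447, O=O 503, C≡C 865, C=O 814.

Bonds broken (reactants):
  C≡C: 2 × 865 = 1730
  C-H: 4 × 401 = 1604
  O=O: 5 × 503 = 2515
  Σ(broken) = 5849 kJ
Bonds formed (products):
  C=O: 8 × 814 = 6512
  O-H: 4 × 447 = 1788
  Σ(formed) = 8300 kJ
ΔH = Σ(broken) − Σ(formed) = 5849 − 8300 = −2451 kJ

ΔH ≈ −2451 kJ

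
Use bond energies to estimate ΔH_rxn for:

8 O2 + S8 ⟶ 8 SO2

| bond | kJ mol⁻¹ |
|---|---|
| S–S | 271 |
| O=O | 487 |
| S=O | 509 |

ΔH ≈ −2080 kJ

Bonds broken (reactants):
  O=O: 8 × 487 = 3896
  S–S: 8 × 271 = 2168
  Σ(broken) = 6064 kJ
Bonds formed (products):
  S=O: 16 × 509 = 8144
  Σ(formed) = 8144 kJ
ΔH = Σ(broken) − Σ(formed) = 6064 − 8144 = −2080 kJ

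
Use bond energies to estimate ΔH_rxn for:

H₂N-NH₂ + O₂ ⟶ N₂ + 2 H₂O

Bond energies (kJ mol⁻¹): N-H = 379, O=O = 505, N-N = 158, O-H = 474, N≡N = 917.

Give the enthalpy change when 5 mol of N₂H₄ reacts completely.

Bonds broken (reactants):
  N-H: 4 × 379 = 1516
  N-N: 1 × 158 = 158
  O=O: 1 × 505 = 505
  Σ(broken) = 2179 kJ
Bonds formed (products):
  N≡N: 1 × 917 = 917
  O-H: 4 × 474 = 1896
  Σ(formed) = 2813 kJ
ΔH = Σ(broken) − Σ(formed) = 2179 − 2813 = −634 kJ
For 5× the reaction as written: 5 × (−634) = −3170 kJ

ΔH = −3170 kJ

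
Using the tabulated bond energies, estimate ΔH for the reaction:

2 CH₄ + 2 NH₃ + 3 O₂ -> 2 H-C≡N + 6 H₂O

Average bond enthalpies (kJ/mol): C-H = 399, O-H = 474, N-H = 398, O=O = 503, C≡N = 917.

ΔH ≈ −1231 kJ

Bonds broken (reactants):
  C-H: 8 × 399 = 3192
  N-H: 6 × 398 = 2388
  O=O: 3 × 503 = 1509
  Σ(broken) = 7089 kJ
Bonds formed (products):
  C≡N: 2 × 917 = 1834
  C-H: 2 × 399 = 798
  O-H: 12 × 474 = 5688
  Σ(formed) = 8320 kJ
ΔH = Σ(broken) − Σ(formed) = 7089 − 8320 = −1231 kJ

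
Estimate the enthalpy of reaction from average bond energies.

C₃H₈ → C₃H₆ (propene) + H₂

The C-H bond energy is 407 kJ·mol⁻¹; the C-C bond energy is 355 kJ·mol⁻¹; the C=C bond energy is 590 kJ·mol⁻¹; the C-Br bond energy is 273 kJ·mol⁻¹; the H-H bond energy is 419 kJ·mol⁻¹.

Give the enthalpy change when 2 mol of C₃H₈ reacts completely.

ΔH = +320 kJ

Bonds broken (reactants):
  C-C: 2 × 355 = 710
  C-H: 8 × 407 = 3256
  Σ(broken) = 3966 kJ
Bonds formed (products):
  C-C: 1 × 355 = 355
  C-H: 6 × 407 = 2442
  C=C: 1 × 590 = 590
  H-H: 1 × 419 = 419
  Σ(formed) = 3806 kJ
ΔH = Σ(broken) − Σ(formed) = 3966 − 3806 = +160 kJ
For 2× the reaction as written: 2 × (+160) = +320 kJ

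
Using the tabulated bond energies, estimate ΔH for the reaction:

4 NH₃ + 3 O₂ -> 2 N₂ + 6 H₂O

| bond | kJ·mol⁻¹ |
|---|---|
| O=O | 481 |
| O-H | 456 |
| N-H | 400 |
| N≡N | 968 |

Bonds broken (reactants):
  N-H: 12 × 400 = 4800
  O=O: 3 × 481 = 1443
  Σ(broken) = 6243 kJ
Bonds formed (products):
  N≡N: 2 × 968 = 1936
  O-H: 12 × 456 = 5472
  Σ(formed) = 7408 kJ
ΔH = Σ(broken) − Σ(formed) = 6243 − 7408 = −1165 kJ

ΔH ≈ −1165 kJ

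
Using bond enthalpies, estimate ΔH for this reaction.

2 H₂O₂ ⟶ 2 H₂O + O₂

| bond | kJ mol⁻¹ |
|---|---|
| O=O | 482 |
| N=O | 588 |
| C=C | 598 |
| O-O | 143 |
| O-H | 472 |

ΔH ≈ −196 kJ

Bonds broken (reactants):
  O-H: 4 × 472 = 1888
  O-O: 2 × 143 = 286
  Σ(broken) = 2174 kJ
Bonds formed (products):
  O-H: 4 × 472 = 1888
  O=O: 1 × 482 = 482
  Σ(formed) = 2370 kJ
ΔH = Σ(broken) − Σ(formed) = 2174 − 2370 = −196 kJ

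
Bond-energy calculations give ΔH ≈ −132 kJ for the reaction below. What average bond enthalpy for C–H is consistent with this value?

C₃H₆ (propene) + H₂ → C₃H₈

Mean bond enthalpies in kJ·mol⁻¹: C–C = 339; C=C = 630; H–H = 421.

D(C–H) ≈ 422 kJ/mol

Let D be the C–H bond energy.
Σ(broken) = 1×339 + 6×D + 1×630 + 1×421 = 1390 + 6D
Σ(formed) = 2×339 + 8×D = 678 + 8D
ΔH = Σ(broken) − Σ(formed) = (1390 + 6D) − (678 + 8D) = +712 − 2D
Setting this equal to −132 kJ gives 2D = 844, so D = 422 kJ/mol.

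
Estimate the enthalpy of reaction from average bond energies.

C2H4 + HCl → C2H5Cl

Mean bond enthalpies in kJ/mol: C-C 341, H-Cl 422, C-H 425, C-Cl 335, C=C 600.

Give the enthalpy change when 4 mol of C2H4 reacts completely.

Bonds broken (reactants):
  C-H: 4 × 425 = 1700
  C=C: 1 × 600 = 600
  H-Cl: 1 × 422 = 422
  Σ(broken) = 2722 kJ
Bonds formed (products):
  C-C: 1 × 341 = 341
  C-Cl: 1 × 335 = 335
  C-H: 5 × 425 = 2125
  Σ(formed) = 2801 kJ
ΔH = Σ(broken) − Σ(formed) = 2722 − 2801 = −79 kJ
For 4× the reaction as written: 4 × (−79) = −316 kJ

ΔH = −316 kJ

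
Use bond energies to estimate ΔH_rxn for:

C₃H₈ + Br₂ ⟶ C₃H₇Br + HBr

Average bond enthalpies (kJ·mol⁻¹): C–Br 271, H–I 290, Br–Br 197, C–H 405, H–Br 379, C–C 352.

ΔH ≈ −48 kJ

Bonds broken (reactants):
  Br–Br: 1 × 197 = 197
  C–C: 2 × 352 = 704
  C–H: 8 × 405 = 3240
  Σ(broken) = 4141 kJ
Bonds formed (products):
  C–Br: 1 × 271 = 271
  C–C: 2 × 352 = 704
  C–H: 7 × 405 = 2835
  H–Br: 1 × 379 = 379
  Σ(formed) = 4189 kJ
ΔH = Σ(broken) − Σ(formed) = 4141 − 4189 = −48 kJ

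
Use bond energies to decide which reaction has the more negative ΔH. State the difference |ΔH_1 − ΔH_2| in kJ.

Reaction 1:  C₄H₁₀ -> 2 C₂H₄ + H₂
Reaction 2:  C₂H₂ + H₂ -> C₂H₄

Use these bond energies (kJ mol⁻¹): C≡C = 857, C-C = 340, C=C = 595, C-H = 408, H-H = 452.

Reaction 1:
  Bonds broken (reactants):
    C-C: 3 × 340 = 1020
    C-H: 10 × 408 = 4080
    Σ(broken) = 5100 kJ
  Bonds formed (products):
    C-H: 8 × 408 = 3264
    C=C: 2 × 595 = 1190
    H-H: 1 × 452 = 452
    Σ(formed) = 4906 kJ
  ΔH_1 = 5100 − 4906 = +194 kJ
Reaction 2:
  Bonds broken (reactants):
    C≡C: 1 × 857 = 857
    C-H: 2 × 408 = 816
    H-H: 1 × 452 = 452
    Σ(broken) = 2125 kJ
  Bonds formed (products):
    C-H: 4 × 408 = 1632
    C=C: 1 × 595 = 595
    Σ(formed) = 2227 kJ
  ΔH_2 = 2125 − 2227 = −102 kJ
ΔH_1 − ΔH_2 = +296 kJ, so reaction 2 has the more negative ΔH; |ΔH_1 − ΔH_2| = 296 kJ.

Reaction 2, by 296 kJ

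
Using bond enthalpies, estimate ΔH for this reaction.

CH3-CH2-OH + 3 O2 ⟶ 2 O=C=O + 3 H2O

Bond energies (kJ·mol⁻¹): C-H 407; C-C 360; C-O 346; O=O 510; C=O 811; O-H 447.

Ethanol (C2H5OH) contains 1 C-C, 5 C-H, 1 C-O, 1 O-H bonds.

Bonds broken (reactants):
  C-C: 1 × 360 = 360
  C-H: 5 × 407 = 2035
  C-O: 1 × 346 = 346
  O-H: 1 × 447 = 447
  O=O: 3 × 510 = 1530
  Σ(broken) = 4718 kJ
Bonds formed (products):
  C=O: 4 × 811 = 3244
  O-H: 6 × 447 = 2682
  Σ(formed) = 5926 kJ
ΔH = Σ(broken) − Σ(formed) = 4718 − 5926 = −1208 kJ

ΔH ≈ −1208 kJ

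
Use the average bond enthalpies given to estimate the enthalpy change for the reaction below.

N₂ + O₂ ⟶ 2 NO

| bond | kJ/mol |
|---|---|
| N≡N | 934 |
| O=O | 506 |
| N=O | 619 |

Bonds broken (reactants):
  N≡N: 1 × 934 = 934
  O=O: 1 × 506 = 506
  Σ(broken) = 1440 kJ
Bonds formed (products):
  N=O: 2 × 619 = 1238
  Σ(formed) = 1238 kJ
ΔH = Σ(broken) − Σ(formed) = 1440 − 1238 = +202 kJ

ΔH ≈ +202 kJ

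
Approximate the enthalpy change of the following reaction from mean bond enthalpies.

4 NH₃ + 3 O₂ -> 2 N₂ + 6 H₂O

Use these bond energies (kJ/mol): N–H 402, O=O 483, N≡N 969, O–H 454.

ΔH ≈ −1113 kJ

Bonds broken (reactants):
  N–H: 12 × 402 = 4824
  O=O: 3 × 483 = 1449
  Σ(broken) = 6273 kJ
Bonds formed (products):
  N≡N: 2 × 969 = 1938
  O–H: 12 × 454 = 5448
  Σ(formed) = 7386 kJ
ΔH = Σ(broken) − Σ(formed) = 6273 − 7386 = −1113 kJ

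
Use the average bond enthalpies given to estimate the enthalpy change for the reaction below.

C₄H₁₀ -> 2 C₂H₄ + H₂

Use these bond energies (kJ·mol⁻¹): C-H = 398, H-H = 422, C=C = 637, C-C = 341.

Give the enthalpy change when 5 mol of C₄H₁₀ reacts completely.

ΔH = +615 kJ

Bonds broken (reactants):
  C-C: 3 × 341 = 1023
  C-H: 10 × 398 = 3980
  Σ(broken) = 5003 kJ
Bonds formed (products):
  C-H: 8 × 398 = 3184
  C=C: 2 × 637 = 1274
  H-H: 1 × 422 = 422
  Σ(formed) = 4880 kJ
ΔH = Σ(broken) − Σ(formed) = 5003 − 4880 = +123 kJ
For 5× the reaction as written: 5 × (+123) = +615 kJ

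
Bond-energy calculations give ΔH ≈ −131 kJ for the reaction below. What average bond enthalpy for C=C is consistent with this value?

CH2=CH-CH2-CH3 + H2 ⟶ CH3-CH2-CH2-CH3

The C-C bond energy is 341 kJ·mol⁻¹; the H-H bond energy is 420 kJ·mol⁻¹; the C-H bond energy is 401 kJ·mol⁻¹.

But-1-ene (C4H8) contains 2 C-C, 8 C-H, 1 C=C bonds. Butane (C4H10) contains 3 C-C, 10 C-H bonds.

Let D be the C=C bond energy.
Σ(broken) = 2×341 + 8×401 + 1×D + 1×420 = 4310 + D
Σ(formed) = 3×341 + 10×401 = 5033
ΔH = Σ(broken) − Σ(formed) = (4310 + D) − (5033) = −723 + D
Setting this equal to −131 kJ gives D = 592 kJ/mol.

D(C=C) ≈ 592 kJ/mol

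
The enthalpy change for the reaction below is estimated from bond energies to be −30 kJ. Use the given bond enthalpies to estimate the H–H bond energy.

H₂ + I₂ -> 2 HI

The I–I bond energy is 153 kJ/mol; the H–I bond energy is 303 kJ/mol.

Let D be the H–H bond energy.
Σ(broken) = 1×D + 1×153 = 153 + D
Σ(formed) = 2×303 = 606
ΔH = Σ(broken) − Σ(formed) = (153 + D) − (606) = −453 + D
Setting this equal to −30 kJ gives D = 423 kJ/mol.

D(H–H) ≈ 423 kJ/mol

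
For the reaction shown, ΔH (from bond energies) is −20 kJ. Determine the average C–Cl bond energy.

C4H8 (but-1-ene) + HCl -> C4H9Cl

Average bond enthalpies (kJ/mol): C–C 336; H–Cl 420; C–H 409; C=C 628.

D(C–Cl) ≈ 323 kJ/mol

Let D be the C–Cl bond energy.
Σ(broken) = 2×336 + 8×409 + 1×628 + 1×420 = 4992
Σ(formed) = 3×336 + 1×D + 9×409 = 4689 + D
ΔH = Σ(broken) − Σ(formed) = (4992) − (4689 + D) = +303 − D
Setting this equal to −20 kJ gives D = 323 kJ/mol.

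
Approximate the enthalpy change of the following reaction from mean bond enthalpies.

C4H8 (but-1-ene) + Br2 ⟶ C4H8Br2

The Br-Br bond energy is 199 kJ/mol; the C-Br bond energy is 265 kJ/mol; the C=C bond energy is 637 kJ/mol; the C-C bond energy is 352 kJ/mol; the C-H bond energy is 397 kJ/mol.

ΔH ≈ −46 kJ

Bonds broken (reactants):
  Br-Br: 1 × 199 = 199
  C-C: 2 × 352 = 704
  C-H: 8 × 397 = 3176
  C=C: 1 × 637 = 637
  Σ(broken) = 4716 kJ
Bonds formed (products):
  C-Br: 2 × 265 = 530
  C-C: 3 × 352 = 1056
  C-H: 8 × 397 = 3176
  Σ(formed) = 4762 kJ
ΔH = Σ(broken) − Σ(formed) = 4716 − 4762 = −46 kJ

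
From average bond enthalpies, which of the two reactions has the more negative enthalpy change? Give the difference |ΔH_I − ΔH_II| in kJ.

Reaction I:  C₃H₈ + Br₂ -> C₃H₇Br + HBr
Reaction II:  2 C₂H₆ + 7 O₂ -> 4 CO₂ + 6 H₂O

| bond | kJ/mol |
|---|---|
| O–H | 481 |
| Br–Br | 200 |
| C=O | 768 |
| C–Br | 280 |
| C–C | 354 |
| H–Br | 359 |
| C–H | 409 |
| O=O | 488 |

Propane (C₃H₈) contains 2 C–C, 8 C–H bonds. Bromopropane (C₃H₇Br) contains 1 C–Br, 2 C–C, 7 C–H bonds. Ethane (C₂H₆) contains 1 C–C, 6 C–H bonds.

Reaction II, by 2854 kJ

Reaction I:
  Bonds broken (reactants):
    Br–Br: 1 × 200 = 200
    C–C: 2 × 354 = 708
    C–H: 8 × 409 = 3272
    Σ(broken) = 4180 kJ
  Bonds formed (products):
    C–Br: 1 × 280 = 280
    C–C: 2 × 354 = 708
    C–H: 7 × 409 = 2863
    H–Br: 1 × 359 = 359
    Σ(formed) = 4210 kJ
  ΔH_I = 4180 − 4210 = −30 kJ
Reaction II:
  Bonds broken (reactants):
    C–C: 2 × 354 = 708
    C–H: 12 × 409 = 4908
    O=O: 7 × 488 = 3416
    Σ(broken) = 9032 kJ
  Bonds formed (products):
    C=O: 8 × 768 = 6144
    O–H: 12 × 481 = 5772
    Σ(formed) = 11916 kJ
  ΔH_II = 9032 − 11916 = −2884 kJ
ΔH_I − ΔH_II = +2854 kJ, so reaction II has the more negative ΔH; |ΔH_I − ΔH_II| = 2854 kJ.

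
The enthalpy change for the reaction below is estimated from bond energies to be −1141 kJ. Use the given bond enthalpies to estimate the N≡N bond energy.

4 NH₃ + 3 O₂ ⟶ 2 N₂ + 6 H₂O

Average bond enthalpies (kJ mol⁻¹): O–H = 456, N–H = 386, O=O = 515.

Let D be the N≡N bond energy.
Σ(broken) = 12×386 + 3×515 = 6177
Σ(formed) = 2×D + 12×456 = 5472 + 2D
ΔH = Σ(broken) − Σ(formed) = (6177) − (5472 + 2D) = +705 − 2D
Setting this equal to −1141 kJ gives 2D = 1846, so D = 923 kJ/mol.

D(N≡N) ≈ 923 kJ/mol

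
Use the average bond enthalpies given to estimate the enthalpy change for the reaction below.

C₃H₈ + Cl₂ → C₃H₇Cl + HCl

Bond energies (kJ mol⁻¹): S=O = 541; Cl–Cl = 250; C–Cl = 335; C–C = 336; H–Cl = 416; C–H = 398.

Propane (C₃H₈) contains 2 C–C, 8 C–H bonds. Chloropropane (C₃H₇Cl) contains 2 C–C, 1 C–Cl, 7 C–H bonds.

ΔH ≈ −103 kJ

Bonds broken (reactants):
  C–C: 2 × 336 = 672
  C–H: 8 × 398 = 3184
  Cl–Cl: 1 × 250 = 250
  Σ(broken) = 4106 kJ
Bonds formed (products):
  C–C: 2 × 336 = 672
  C–Cl: 1 × 335 = 335
  C–H: 7 × 398 = 2786
  H–Cl: 1 × 416 = 416
  Σ(formed) = 4209 kJ
ΔH = Σ(broken) − Σ(formed) = 4106 − 4209 = −103 kJ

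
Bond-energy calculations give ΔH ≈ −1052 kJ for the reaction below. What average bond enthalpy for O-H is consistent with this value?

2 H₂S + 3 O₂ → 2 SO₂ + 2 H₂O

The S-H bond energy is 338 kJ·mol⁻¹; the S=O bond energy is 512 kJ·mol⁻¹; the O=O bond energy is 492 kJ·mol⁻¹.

Let D be the O-H bond energy.
Σ(broken) = 3×492 + 4×338 = 2828
Σ(formed) = 4×D + 4×512 = 2048 + 4D
ΔH = Σ(broken) − Σ(formed) = (2828) − (2048 + 4D) = +780 − 4D
Setting this equal to −1052 kJ gives 4D = 1832, so D = 458 kJ/mol.

D(O-H) ≈ 458 kJ/mol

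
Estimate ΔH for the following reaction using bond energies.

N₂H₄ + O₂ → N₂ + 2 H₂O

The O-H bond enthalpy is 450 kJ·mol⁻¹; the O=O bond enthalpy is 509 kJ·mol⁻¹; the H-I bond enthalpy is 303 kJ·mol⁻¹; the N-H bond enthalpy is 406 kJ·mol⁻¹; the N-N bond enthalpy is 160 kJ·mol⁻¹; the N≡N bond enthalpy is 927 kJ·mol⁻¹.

ΔH ≈ −434 kJ

Bonds broken (reactants):
  N-H: 4 × 406 = 1624
  N-N: 1 × 160 = 160
  O=O: 1 × 509 = 509
  Σ(broken) = 2293 kJ
Bonds formed (products):
  N≡N: 1 × 927 = 927
  O-H: 4 × 450 = 1800
  Σ(formed) = 2727 kJ
ΔH = Σ(broken) − Σ(formed) = 2293 − 2727 = −434 kJ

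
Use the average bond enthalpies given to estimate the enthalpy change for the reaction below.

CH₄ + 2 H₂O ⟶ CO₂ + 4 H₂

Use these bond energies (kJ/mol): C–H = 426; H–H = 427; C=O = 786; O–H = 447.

Bonds broken (reactants):
  C–H: 4 × 426 = 1704
  O–H: 4 × 447 = 1788
  Σ(broken) = 3492 kJ
Bonds formed (products):
  C=O: 2 × 786 = 1572
  H–H: 4 × 427 = 1708
  Σ(formed) = 3280 kJ
ΔH = Σ(broken) − Σ(formed) = 3492 − 3280 = +212 kJ

ΔH ≈ +212 kJ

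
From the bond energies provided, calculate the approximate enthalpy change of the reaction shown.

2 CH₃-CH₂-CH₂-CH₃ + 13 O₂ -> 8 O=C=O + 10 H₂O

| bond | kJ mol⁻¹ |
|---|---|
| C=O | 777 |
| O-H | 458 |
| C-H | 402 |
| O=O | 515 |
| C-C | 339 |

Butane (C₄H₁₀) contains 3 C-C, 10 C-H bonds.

Bonds broken (reactants):
  C-C: 6 × 339 = 2034
  C-H: 20 × 402 = 8040
  O=O: 13 × 515 = 6695
  Σ(broken) = 16769 kJ
Bonds formed (products):
  C=O: 16 × 777 = 12432
  O-H: 20 × 458 = 9160
  Σ(formed) = 21592 kJ
ΔH = Σ(broken) − Σ(formed) = 16769 − 21592 = −4823 kJ

ΔH ≈ −4823 kJ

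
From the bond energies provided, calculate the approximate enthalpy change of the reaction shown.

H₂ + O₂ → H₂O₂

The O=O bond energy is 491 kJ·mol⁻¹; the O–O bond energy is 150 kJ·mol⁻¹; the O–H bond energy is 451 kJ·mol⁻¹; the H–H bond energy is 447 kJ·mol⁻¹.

ΔH ≈ −114 kJ

Bonds broken (reactants):
  H–H: 1 × 447 = 447
  O=O: 1 × 491 = 491
  Σ(broken) = 938 kJ
Bonds formed (products):
  O–H: 2 × 451 = 902
  O–O: 1 × 150 = 150
  Σ(formed) = 1052 kJ
ΔH = Σ(broken) − Σ(formed) = 938 − 1052 = −114 kJ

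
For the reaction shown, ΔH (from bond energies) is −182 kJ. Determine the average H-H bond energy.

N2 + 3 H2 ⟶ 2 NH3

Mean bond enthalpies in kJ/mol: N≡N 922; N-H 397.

Let D be the H-H bond energy.
Σ(broken) = 3×D + 1×922 = 922 + 3D
Σ(formed) = 6×397 = 2382
ΔH = Σ(broken) − Σ(formed) = (922 + 3D) − (2382) = −1460 + 3D
Setting this equal to −182 kJ gives 3D = 1278, so D = 426 kJ/mol.

D(H-H) ≈ 426 kJ/mol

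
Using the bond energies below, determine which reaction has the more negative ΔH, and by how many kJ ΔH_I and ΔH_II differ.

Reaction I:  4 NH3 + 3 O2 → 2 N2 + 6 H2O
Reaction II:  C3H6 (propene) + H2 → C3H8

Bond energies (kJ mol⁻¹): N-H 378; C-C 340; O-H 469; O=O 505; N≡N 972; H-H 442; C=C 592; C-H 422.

Reaction I:
  Bonds broken (reactants):
    N-H: 12 × 378 = 4536
    O=O: 3 × 505 = 1515
    Σ(broken) = 6051 kJ
  Bonds formed (products):
    N≡N: 2 × 972 = 1944
    O-H: 12 × 469 = 5628
    Σ(formed) = 7572 kJ
  ΔH_I = 6051 − 7572 = −1521 kJ
Reaction II:
  Bonds broken (reactants):
    C-C: 1 × 340 = 340
    C-H: 6 × 422 = 2532
    C=C: 1 × 592 = 592
    H-H: 1 × 442 = 442
    Σ(broken) = 3906 kJ
  Bonds formed (products):
    C-C: 2 × 340 = 680
    C-H: 8 × 422 = 3376
    Σ(formed) = 4056 kJ
  ΔH_II = 3906 − 4056 = −150 kJ
ΔH_I − ΔH_II = −1371 kJ, so reaction I has the more negative ΔH; |ΔH_I − ΔH_II| = 1371 kJ.

Reaction I, by 1371 kJ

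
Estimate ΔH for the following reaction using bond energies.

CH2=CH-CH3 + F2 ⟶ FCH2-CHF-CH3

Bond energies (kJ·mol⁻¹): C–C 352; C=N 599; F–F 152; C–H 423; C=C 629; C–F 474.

Bonds broken (reactants):
  C–C: 1 × 352 = 352
  C–H: 6 × 423 = 2538
  C=C: 1 × 629 = 629
  F–F: 1 × 152 = 152
  Σ(broken) = 3671 kJ
Bonds formed (products):
  C–C: 2 × 352 = 704
  C–F: 2 × 474 = 948
  C–H: 6 × 423 = 2538
  Σ(formed) = 4190 kJ
ΔH = Σ(broken) − Σ(formed) = 3671 − 4190 = −519 kJ

ΔH ≈ −519 kJ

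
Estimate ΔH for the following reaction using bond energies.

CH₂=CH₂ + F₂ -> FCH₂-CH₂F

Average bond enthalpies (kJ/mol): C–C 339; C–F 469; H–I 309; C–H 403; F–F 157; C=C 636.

Bonds broken (reactants):
  C–H: 4 × 403 = 1612
  C=C: 1 × 636 = 636
  F–F: 1 × 157 = 157
  Σ(broken) = 2405 kJ
Bonds formed (products):
  C–C: 1 × 339 = 339
  C–F: 2 × 469 = 938
  C–H: 4 × 403 = 1612
  Σ(formed) = 2889 kJ
ΔH = Σ(broken) − Σ(formed) = 2405 − 2889 = −484 kJ

ΔH ≈ −484 kJ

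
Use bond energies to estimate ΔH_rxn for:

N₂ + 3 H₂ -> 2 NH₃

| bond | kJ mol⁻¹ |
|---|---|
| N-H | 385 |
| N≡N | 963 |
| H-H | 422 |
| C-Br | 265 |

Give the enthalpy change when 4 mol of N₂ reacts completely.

Bonds broken (reactants):
  H-H: 3 × 422 = 1266
  N≡N: 1 × 963 = 963
  Σ(broken) = 2229 kJ
Bonds formed (products):
  N-H: 6 × 385 = 2310
  Σ(formed) = 2310 kJ
ΔH = Σ(broken) − Σ(formed) = 2229 − 2310 = −81 kJ
For 4× the reaction as written: 4 × (−81) = −324 kJ

ΔH = −324 kJ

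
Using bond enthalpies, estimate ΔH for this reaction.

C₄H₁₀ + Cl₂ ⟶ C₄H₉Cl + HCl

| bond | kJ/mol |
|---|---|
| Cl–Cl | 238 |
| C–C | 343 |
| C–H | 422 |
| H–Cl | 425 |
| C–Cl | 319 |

Bonds broken (reactants):
  C–C: 3 × 343 = 1029
  C–H: 10 × 422 = 4220
  Cl–Cl: 1 × 238 = 238
  Σ(broken) = 5487 kJ
Bonds formed (products):
  C–C: 3 × 343 = 1029
  C–Cl: 1 × 319 = 319
  C–H: 9 × 422 = 3798
  H–Cl: 1 × 425 = 425
  Σ(formed) = 5571 kJ
ΔH = Σ(broken) − Σ(formed) = 5487 − 5571 = −84 kJ

ΔH ≈ −84 kJ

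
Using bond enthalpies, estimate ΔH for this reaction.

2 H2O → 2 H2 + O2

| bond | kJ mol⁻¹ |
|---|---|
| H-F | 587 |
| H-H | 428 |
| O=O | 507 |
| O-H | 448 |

ΔH ≈ +429 kJ

Bonds broken (reactants):
  O-H: 4 × 448 = 1792
  Σ(broken) = 1792 kJ
Bonds formed (products):
  H-H: 2 × 428 = 856
  O=O: 1 × 507 = 507
  Σ(formed) = 1363 kJ
ΔH = Σ(broken) − Σ(formed) = 1792 − 1363 = +429 kJ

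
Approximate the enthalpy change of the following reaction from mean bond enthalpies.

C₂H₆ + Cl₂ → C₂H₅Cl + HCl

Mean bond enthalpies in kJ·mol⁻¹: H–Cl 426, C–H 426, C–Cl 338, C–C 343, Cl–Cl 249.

ΔH ≈ −89 kJ

Bonds broken (reactants):
  C–C: 1 × 343 = 343
  C–H: 6 × 426 = 2556
  Cl–Cl: 1 × 249 = 249
  Σ(broken) = 3148 kJ
Bonds formed (products):
  C–C: 1 × 343 = 343
  C–Cl: 1 × 338 = 338
  C–H: 5 × 426 = 2130
  H–Cl: 1 × 426 = 426
  Σ(formed) = 3237 kJ
ΔH = Σ(broken) − Σ(formed) = 3148 − 3237 = −89 kJ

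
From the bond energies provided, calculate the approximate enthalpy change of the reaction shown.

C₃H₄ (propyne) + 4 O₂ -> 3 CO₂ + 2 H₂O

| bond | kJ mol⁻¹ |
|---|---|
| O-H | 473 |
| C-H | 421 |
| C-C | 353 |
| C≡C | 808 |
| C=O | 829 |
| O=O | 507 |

Bonds broken (reactants):
  C≡C: 1 × 808 = 808
  C-C: 1 × 353 = 353
  C-H: 4 × 421 = 1684
  O=O: 4 × 507 = 2028
  Σ(broken) = 4873 kJ
Bonds formed (products):
  C=O: 6 × 829 = 4974
  O-H: 4 × 473 = 1892
  Σ(formed) = 6866 kJ
ΔH = Σ(broken) − Σ(formed) = 4873 − 6866 = −1993 kJ

ΔH ≈ −1993 kJ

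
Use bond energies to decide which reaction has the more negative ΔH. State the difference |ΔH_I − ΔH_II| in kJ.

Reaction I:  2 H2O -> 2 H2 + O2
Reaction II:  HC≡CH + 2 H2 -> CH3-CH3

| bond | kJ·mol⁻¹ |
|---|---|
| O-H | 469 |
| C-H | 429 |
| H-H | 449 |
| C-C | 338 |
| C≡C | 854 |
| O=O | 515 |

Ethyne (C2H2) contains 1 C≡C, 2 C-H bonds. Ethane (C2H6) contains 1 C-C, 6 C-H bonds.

Reaction I:
  Bonds broken (reactants):
    O-H: 4 × 469 = 1876
    Σ(broken) = 1876 kJ
  Bonds formed (products):
    H-H: 2 × 449 = 898
    O=O: 1 × 515 = 515
    Σ(formed) = 1413 kJ
  ΔH_I = 1876 − 1413 = +463 kJ
Reaction II:
  Bonds broken (reactants):
    C≡C: 1 × 854 = 854
    C-H: 2 × 429 = 858
    H-H: 2 × 449 = 898
    Σ(broken) = 2610 kJ
  Bonds formed (products):
    C-C: 1 × 338 = 338
    C-H: 6 × 429 = 2574
    Σ(formed) = 2912 kJ
  ΔH_II = 2610 − 2912 = −302 kJ
ΔH_I − ΔH_II = +765 kJ, so reaction II has the more negative ΔH; |ΔH_I − ΔH_II| = 765 kJ.

Reaction II, by 765 kJ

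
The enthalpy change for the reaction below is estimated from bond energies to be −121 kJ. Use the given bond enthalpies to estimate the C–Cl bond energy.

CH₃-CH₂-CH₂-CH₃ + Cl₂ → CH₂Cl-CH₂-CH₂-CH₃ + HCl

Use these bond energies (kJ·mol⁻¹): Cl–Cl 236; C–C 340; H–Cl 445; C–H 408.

Let D be the C–Cl bond energy.
Σ(broken) = 3×340 + 10×408 + 1×236 = 5336
Σ(formed) = 3×340 + 1×D + 9×408 + 1×445 = 5137 + D
ΔH = Σ(broken) − Σ(formed) = (5336) − (5137 + D) = +199 − D
Setting this equal to −121 kJ gives D = 320 kJ/mol.

D(C–Cl) ≈ 320 kJ/mol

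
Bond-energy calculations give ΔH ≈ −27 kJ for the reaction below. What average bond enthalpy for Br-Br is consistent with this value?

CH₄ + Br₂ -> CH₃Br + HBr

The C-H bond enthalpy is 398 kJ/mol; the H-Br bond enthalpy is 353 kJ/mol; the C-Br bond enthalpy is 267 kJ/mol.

Let D be the Br-Br bond energy.
Σ(broken) = 1×D + 4×398 = 1592 + D
Σ(formed) = 1×267 + 3×398 + 1×353 = 1814
ΔH = Σ(broken) − Σ(formed) = (1592 + D) − (1814) = −222 + D
Setting this equal to −27 kJ gives D = 195 kJ/mol.

D(Br-Br) ≈ 195 kJ/mol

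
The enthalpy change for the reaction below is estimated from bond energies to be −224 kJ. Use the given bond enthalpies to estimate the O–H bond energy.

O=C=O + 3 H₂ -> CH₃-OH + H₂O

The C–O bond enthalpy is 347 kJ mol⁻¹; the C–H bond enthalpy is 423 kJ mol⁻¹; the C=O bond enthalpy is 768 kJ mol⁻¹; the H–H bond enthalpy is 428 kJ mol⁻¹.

Let D be the O–H bond energy.
Σ(broken) = 2×768 + 3×428 = 2820
Σ(formed) = 3×423 + 1×347 + 3×D = 1616 + 3D
ΔH = Σ(broken) − Σ(formed) = (2820) − (1616 + 3D) = +1204 − 3D
Setting this equal to −224 kJ gives 3D = 1428, so D = 476 kJ/mol.

D(O–H) ≈ 476 kJ/mol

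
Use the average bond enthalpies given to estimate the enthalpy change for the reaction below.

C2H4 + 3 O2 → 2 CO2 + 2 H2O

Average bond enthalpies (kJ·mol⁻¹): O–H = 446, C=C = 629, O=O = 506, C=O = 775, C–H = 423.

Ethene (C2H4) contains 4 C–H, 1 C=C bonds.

ΔH ≈ −1045 kJ

Bonds broken (reactants):
  C–H: 4 × 423 = 1692
  C=C: 1 × 629 = 629
  O=O: 3 × 506 = 1518
  Σ(broken) = 3839 kJ
Bonds formed (products):
  C=O: 4 × 775 = 3100
  O–H: 4 × 446 = 1784
  Σ(formed) = 4884 kJ
ΔH = Σ(broken) − Σ(formed) = 3839 − 4884 = −1045 kJ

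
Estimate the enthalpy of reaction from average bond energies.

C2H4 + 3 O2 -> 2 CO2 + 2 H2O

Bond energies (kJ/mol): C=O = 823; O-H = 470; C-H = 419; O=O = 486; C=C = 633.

ΔH ≈ −1405 kJ

Bonds broken (reactants):
  C-H: 4 × 419 = 1676
  C=C: 1 × 633 = 633
  O=O: 3 × 486 = 1458
  Σ(broken) = 3767 kJ
Bonds formed (products):
  C=O: 4 × 823 = 3292
  O-H: 4 × 470 = 1880
  Σ(formed) = 5172 kJ
ΔH = Σ(broken) − Σ(formed) = 3767 − 5172 = −1405 kJ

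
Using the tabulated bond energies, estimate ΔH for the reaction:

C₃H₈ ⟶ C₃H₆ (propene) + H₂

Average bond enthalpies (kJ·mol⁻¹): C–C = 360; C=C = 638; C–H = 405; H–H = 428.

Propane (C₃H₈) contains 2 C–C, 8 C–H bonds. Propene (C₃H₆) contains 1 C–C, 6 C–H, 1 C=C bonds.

Bonds broken (reactants):
  C–C: 2 × 360 = 720
  C–H: 8 × 405 = 3240
  Σ(broken) = 3960 kJ
Bonds formed (products):
  C–C: 1 × 360 = 360
  C–H: 6 × 405 = 2430
  C=C: 1 × 638 = 638
  H–H: 1 × 428 = 428
  Σ(formed) = 3856 kJ
ΔH = Σ(broken) − Σ(formed) = 3960 − 3856 = +104 kJ

ΔH ≈ +104 kJ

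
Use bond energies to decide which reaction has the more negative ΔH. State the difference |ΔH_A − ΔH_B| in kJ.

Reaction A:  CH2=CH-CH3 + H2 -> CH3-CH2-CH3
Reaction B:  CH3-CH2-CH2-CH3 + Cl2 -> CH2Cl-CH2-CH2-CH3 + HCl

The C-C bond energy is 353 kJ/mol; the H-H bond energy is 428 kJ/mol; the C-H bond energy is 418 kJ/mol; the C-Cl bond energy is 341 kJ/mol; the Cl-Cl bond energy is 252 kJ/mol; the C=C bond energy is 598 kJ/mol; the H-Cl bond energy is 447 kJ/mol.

Reaction A, by 45 kJ

Reaction A:
  Bonds broken (reactants):
    C-C: 1 × 353 = 353
    C-H: 6 × 418 = 2508
    C=C: 1 × 598 = 598
    H-H: 1 × 428 = 428
    Σ(broken) = 3887 kJ
  Bonds formed (products):
    C-C: 2 × 353 = 706
    C-H: 8 × 418 = 3344
    Σ(formed) = 4050 kJ
  ΔH_A = 3887 − 4050 = −163 kJ
Reaction B:
  Bonds broken (reactants):
    C-C: 3 × 353 = 1059
    C-H: 10 × 418 = 4180
    Cl-Cl: 1 × 252 = 252
    Σ(broken) = 5491 kJ
  Bonds formed (products):
    C-C: 3 × 353 = 1059
    C-Cl: 1 × 341 = 341
    C-H: 9 × 418 = 3762
    H-Cl: 1 × 447 = 447
    Σ(formed) = 5609 kJ
  ΔH_B = 5491 − 5609 = −118 kJ
ΔH_A − ΔH_B = −45 kJ, so reaction A has the more negative ΔH; |ΔH_A − ΔH_B| = 45 kJ.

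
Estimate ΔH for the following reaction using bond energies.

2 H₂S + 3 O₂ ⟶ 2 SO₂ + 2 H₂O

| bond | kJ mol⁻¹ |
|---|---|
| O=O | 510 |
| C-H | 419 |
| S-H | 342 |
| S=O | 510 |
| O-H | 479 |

ΔH ≈ −1058 kJ

Bonds broken (reactants):
  O=O: 3 × 510 = 1530
  S-H: 4 × 342 = 1368
  Σ(broken) = 2898 kJ
Bonds formed (products):
  O-H: 4 × 479 = 1916
  S=O: 4 × 510 = 2040
  Σ(formed) = 3956 kJ
ΔH = Σ(broken) − Σ(formed) = 2898 − 3956 = −1058 kJ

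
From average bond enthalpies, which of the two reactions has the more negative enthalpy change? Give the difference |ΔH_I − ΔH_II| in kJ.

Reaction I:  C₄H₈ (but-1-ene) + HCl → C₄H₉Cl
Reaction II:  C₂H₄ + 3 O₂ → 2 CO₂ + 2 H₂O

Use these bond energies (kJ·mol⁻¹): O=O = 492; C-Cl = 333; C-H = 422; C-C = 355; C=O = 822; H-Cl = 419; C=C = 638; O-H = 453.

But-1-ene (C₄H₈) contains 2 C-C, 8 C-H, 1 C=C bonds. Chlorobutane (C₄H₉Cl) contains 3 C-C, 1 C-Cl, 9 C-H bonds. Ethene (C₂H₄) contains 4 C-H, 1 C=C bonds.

Reaction II, by 1245 kJ

Reaction I:
  Bonds broken (reactants):
    C-C: 2 × 355 = 710
    C-H: 8 × 422 = 3376
    C=C: 1 × 638 = 638
    H-Cl: 1 × 419 = 419
    Σ(broken) = 5143 kJ
  Bonds formed (products):
    C-C: 3 × 355 = 1065
    C-Cl: 1 × 333 = 333
    C-H: 9 × 422 = 3798
    Σ(formed) = 5196 kJ
  ΔH_I = 5143 − 5196 = −53 kJ
Reaction II:
  Bonds broken (reactants):
    C-H: 4 × 422 = 1688
    C=C: 1 × 638 = 638
    O=O: 3 × 492 = 1476
    Σ(broken) = 3802 kJ
  Bonds formed (products):
    C=O: 4 × 822 = 3288
    O-H: 4 × 453 = 1812
    Σ(formed) = 5100 kJ
  ΔH_II = 3802 − 5100 = −1298 kJ
ΔH_I − ΔH_II = +1245 kJ, so reaction II has the more negative ΔH; |ΔH_I − ΔH_II| = 1245 kJ.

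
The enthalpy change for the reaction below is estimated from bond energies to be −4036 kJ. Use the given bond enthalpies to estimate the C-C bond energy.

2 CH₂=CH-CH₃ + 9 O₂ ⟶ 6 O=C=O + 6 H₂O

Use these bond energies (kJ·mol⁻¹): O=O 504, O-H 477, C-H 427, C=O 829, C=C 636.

Let D be the C-C bond energy.
Σ(broken) = 2×D + 12×427 + 2×636 + 9×504 = 10932 + 2D
Σ(formed) = 12×829 + 12×477 = 15672
ΔH = Σ(broken) − Σ(formed) = (10932 + 2D) − (15672) = −4740 + 2D
Setting this equal to −4036 kJ gives 2D = 704, so D = 352 kJ/mol.

D(C-C) ≈ 352 kJ/mol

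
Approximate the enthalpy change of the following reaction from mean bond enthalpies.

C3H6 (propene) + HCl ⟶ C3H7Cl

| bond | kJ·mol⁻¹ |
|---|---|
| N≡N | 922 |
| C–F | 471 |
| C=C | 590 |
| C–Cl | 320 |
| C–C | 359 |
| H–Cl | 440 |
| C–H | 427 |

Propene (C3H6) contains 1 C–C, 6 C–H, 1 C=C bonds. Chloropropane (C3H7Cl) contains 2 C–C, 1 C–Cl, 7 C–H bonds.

Bonds broken (reactants):
  C–C: 1 × 359 = 359
  C–H: 6 × 427 = 2562
  C=C: 1 × 590 = 590
  H–Cl: 1 × 440 = 440
  Σ(broken) = 3951 kJ
Bonds formed (products):
  C–C: 2 × 359 = 718
  C–Cl: 1 × 320 = 320
  C–H: 7 × 427 = 2989
  Σ(formed) = 4027 kJ
ΔH = Σ(broken) − Σ(formed) = 3951 − 4027 = −76 kJ

ΔH ≈ −76 kJ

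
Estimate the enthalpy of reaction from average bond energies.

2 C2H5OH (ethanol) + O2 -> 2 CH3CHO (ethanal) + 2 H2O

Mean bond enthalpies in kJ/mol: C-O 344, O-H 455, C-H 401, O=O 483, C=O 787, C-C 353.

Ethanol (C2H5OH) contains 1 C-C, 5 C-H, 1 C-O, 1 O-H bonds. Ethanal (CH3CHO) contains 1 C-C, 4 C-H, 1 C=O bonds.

ΔH ≈ −511 kJ

Bonds broken (reactants):
  C-C: 2 × 353 = 706
  C-H: 10 × 401 = 4010
  C-O: 2 × 344 = 688
  O-H: 2 × 455 = 910
  O=O: 1 × 483 = 483
  Σ(broken) = 6797 kJ
Bonds formed (products):
  C-C: 2 × 353 = 706
  C-H: 8 × 401 = 3208
  C=O: 2 × 787 = 1574
  O-H: 4 × 455 = 1820
  Σ(formed) = 7308 kJ
ΔH = Σ(broken) − Σ(formed) = 6797 − 7308 = −511 kJ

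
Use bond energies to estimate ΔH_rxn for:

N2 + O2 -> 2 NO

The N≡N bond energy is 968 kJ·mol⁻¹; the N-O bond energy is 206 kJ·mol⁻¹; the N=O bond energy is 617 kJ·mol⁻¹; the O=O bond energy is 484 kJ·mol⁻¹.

ΔH ≈ +218 kJ

Bonds broken (reactants):
  N≡N: 1 × 968 = 968
  O=O: 1 × 484 = 484
  Σ(broken) = 1452 kJ
Bonds formed (products):
  N=O: 2 × 617 = 1234
  Σ(formed) = 1234 kJ
ΔH = Σ(broken) − Σ(formed) = 1452 − 1234 = +218 kJ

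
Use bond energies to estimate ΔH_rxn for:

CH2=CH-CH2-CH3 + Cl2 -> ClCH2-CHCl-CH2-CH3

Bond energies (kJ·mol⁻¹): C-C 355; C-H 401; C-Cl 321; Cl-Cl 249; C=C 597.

Bonds broken (reactants):
  C-C: 2 × 355 = 710
  C-H: 8 × 401 = 3208
  C=C: 1 × 597 = 597
  Cl-Cl: 1 × 249 = 249
  Σ(broken) = 4764 kJ
Bonds formed (products):
  C-C: 3 × 355 = 1065
  C-Cl: 2 × 321 = 642
  C-H: 8 × 401 = 3208
  Σ(formed) = 4915 kJ
ΔH = Σ(broken) − Σ(formed) = 4764 − 4915 = −151 kJ

ΔH ≈ −151 kJ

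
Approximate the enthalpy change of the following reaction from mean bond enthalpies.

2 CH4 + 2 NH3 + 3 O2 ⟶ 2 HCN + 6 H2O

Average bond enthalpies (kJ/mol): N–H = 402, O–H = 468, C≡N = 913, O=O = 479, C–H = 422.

ΔH ≈ −1061 kJ

Bonds broken (reactants):
  C–H: 8 × 422 = 3376
  N–H: 6 × 402 = 2412
  O=O: 3 × 479 = 1437
  Σ(broken) = 7225 kJ
Bonds formed (products):
  C≡N: 2 × 913 = 1826
  C–H: 2 × 422 = 844
  O–H: 12 × 468 = 5616
  Σ(formed) = 8286 kJ
ΔH = Σ(broken) − Σ(formed) = 7225 − 8286 = −1061 kJ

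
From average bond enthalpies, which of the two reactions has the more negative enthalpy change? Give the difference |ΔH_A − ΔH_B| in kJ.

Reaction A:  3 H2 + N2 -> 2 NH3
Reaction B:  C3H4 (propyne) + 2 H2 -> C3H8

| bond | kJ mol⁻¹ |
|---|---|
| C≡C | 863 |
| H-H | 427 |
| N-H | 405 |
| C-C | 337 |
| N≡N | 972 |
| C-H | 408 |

Reaction B, by 75 kJ

Reaction A:
  Bonds broken (reactants):
    H-H: 3 × 427 = 1281
    N≡N: 1 × 972 = 972
    Σ(broken) = 2253 kJ
  Bonds formed (products):
    N-H: 6 × 405 = 2430
    Σ(formed) = 2430 kJ
  ΔH_A = 2253 − 2430 = −177 kJ
Reaction B:
  Bonds broken (reactants):
    C≡C: 1 × 863 = 863
    C-C: 1 × 337 = 337
    C-H: 4 × 408 = 1632
    H-H: 2 × 427 = 854
    Σ(broken) = 3686 kJ
  Bonds formed (products):
    C-C: 2 × 337 = 674
    C-H: 8 × 408 = 3264
    Σ(formed) = 3938 kJ
  ΔH_B = 3686 − 3938 = −252 kJ
ΔH_A − ΔH_B = +75 kJ, so reaction B has the more negative ΔH; |ΔH_A − ΔH_B| = 75 kJ.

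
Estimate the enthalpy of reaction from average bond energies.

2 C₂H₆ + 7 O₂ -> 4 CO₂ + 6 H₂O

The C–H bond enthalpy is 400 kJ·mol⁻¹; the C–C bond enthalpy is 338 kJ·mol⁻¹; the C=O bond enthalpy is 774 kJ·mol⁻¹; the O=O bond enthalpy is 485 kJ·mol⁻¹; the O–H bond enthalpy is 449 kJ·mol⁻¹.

Bonds broken (reactants):
  C–C: 2 × 338 = 676
  C–H: 12 × 400 = 4800
  O=O: 7 × 485 = 3395
  Σ(broken) = 8871 kJ
Bonds formed (products):
  C=O: 8 × 774 = 6192
  O–H: 12 × 449 = 5388
  Σ(formed) = 11580 kJ
ΔH = Σ(broken) − Σ(formed) = 8871 − 11580 = −2709 kJ

ΔH ≈ −2709 kJ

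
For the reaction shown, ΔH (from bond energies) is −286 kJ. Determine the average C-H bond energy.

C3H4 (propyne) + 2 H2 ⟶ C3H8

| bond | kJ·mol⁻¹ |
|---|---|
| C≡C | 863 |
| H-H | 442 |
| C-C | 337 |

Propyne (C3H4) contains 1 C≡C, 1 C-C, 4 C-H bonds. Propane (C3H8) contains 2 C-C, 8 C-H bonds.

Let D be the C-H bond energy.
Σ(broken) = 1×863 + 1×337 + 4×D + 2×442 = 2084 + 4D
Σ(formed) = 2×337 + 8×D = 674 + 8D
ΔH = Σ(broken) − Σ(formed) = (2084 + 4D) − (674 + 8D) = +1410 − 4D
Setting this equal to −286 kJ gives 4D = 1696, so D = 424 kJ/mol.

D(C-H) ≈ 424 kJ/mol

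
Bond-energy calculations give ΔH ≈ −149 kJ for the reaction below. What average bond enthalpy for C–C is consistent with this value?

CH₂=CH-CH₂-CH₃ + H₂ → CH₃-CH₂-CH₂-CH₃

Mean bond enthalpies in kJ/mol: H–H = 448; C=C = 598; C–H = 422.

Let D be the C–C bond energy.
Σ(broken) = 2×D + 8×422 + 1×598 + 1×448 = 4422 + 2D
Σ(formed) = 3×D + 10×422 = 4220 + 3D
ΔH = Σ(broken) − Σ(formed) = (4422 + 2D) − (4220 + 3D) = +202 − D
Setting this equal to −149 kJ gives D = 351 kJ/mol.

D(C–C) ≈ 351 kJ/mol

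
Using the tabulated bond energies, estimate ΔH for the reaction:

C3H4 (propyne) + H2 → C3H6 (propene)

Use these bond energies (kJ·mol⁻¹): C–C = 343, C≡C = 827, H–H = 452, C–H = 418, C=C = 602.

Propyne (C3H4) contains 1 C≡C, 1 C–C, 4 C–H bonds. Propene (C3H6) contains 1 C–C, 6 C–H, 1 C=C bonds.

ΔH ≈ −159 kJ

Bonds broken (reactants):
  C≡C: 1 × 827 = 827
  C–C: 1 × 343 = 343
  C–H: 4 × 418 = 1672
  H–H: 1 × 452 = 452
  Σ(broken) = 3294 kJ
Bonds formed (products):
  C–C: 1 × 343 = 343
  C–H: 6 × 418 = 2508
  C=C: 1 × 602 = 602
  Σ(formed) = 3453 kJ
ΔH = Σ(broken) − Σ(formed) = 3294 − 3453 = −159 kJ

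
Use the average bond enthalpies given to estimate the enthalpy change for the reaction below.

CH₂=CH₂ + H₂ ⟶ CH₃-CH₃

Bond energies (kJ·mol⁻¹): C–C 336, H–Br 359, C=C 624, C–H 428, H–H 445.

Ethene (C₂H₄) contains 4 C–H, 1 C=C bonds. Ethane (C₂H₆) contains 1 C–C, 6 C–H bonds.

ΔH ≈ −123 kJ

Bonds broken (reactants):
  C–H: 4 × 428 = 1712
  C=C: 1 × 624 = 624
  H–H: 1 × 445 = 445
  Σ(broken) = 2781 kJ
Bonds formed (products):
  C–C: 1 × 336 = 336
  C–H: 6 × 428 = 2568
  Σ(formed) = 2904 kJ
ΔH = Σ(broken) − Σ(formed) = 2781 − 2904 = −123 kJ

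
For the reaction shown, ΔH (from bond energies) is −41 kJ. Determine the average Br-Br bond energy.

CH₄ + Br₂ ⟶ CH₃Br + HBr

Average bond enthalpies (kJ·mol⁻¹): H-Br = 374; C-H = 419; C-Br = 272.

Let D be the Br-Br bond energy.
Σ(broken) = 1×D + 4×419 = 1676 + D
Σ(formed) = 1×272 + 3×419 + 1×374 = 1903
ΔH = Σ(broken) − Σ(formed) = (1676 + D) − (1903) = −227 + D
Setting this equal to −41 kJ gives D = 186 kJ/mol.

D(Br-Br) ≈ 186 kJ/mol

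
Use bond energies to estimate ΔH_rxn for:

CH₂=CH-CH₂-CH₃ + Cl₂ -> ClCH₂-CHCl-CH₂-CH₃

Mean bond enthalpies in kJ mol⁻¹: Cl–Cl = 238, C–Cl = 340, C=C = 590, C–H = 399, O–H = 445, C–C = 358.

Bonds broken (reactants):
  C–C: 2 × 358 = 716
  C–H: 8 × 399 = 3192
  C=C: 1 × 590 = 590
  Cl–Cl: 1 × 238 = 238
  Σ(broken) = 4736 kJ
Bonds formed (products):
  C–C: 3 × 358 = 1074
  C–Cl: 2 × 340 = 680
  C–H: 8 × 399 = 3192
  Σ(formed) = 4946 kJ
ΔH = Σ(broken) − Σ(formed) = 4736 − 4946 = −210 kJ

ΔH ≈ −210 kJ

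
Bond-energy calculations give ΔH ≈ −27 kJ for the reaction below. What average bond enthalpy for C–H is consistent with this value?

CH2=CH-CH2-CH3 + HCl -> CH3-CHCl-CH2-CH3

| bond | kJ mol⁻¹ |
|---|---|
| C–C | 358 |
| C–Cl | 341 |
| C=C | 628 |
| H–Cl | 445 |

D(C–H) ≈ 401 kJ/mol

Let D be the C–H bond energy.
Σ(broken) = 2×358 + 8×D + 1×628 + 1×445 = 1789 + 8D
Σ(formed) = 3×358 + 1×341 + 9×D = 1415 + 9D
ΔH = Σ(broken) − Σ(formed) = (1789 + 8D) − (1415 + 9D) = +374 − D
Setting this equal to −27 kJ gives D = 401 kJ/mol.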